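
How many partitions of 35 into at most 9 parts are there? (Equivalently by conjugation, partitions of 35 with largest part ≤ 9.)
p(35, parts ≤ 9) = 6615

Use the recurrence p(n, m) = p(n, m−1) + p(n−m, m): either the largest part is < m (count p(n, m−1)) or the largest part is exactly m (remove one copy of m, count p(n−m, m)). With p(0, ·) = 1 this gives p(35, parts ≤ 9) = 6615. (By conjugating Young diagrams, this also counts partitions of 35 into at most 9 parts.)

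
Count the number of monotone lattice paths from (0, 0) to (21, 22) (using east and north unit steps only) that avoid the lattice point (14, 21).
Number of paths = 1033489806660

Total paths from (0, 0) to (21, 22): C(43, 21) = 1052049481860. Paths through (14, 21): (paths (0, 0) → (14, 21)) × (paths (14, 21) → (21, 22)) = C(35, 14) · C(8, 7) = 2319959400 · 8 = 18559675200. Avoidance count = 1052049481860 − 18559675200 = 1033489806660.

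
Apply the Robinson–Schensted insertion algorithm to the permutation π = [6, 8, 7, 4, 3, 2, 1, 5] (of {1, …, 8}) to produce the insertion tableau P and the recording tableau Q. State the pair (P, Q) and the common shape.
P = [1, 5] / [2, 7] / [3] / [4] / [6] / [8];  Q = [1, 2] / [3, 8] / [4] / [5] / [6] / [7];  common shape = (2, 2, 1, 1, 1, 1)

Row-insert the values π_1, π_2, … into P one at a time, bumping the leftmost entry strictly greater than the inserted value down to the next row. The recording tableau Q records, in position (i, j), the step at which that cell was added to P.
  Insert 6 (step 1): P = [6];  Q = [1]
  Insert 8 (step 2): P = [6, 8];  Q = [1, 2]
  Insert 7 (step 3): P = [6, 7] / [8];  Q = [1, 2] / [3]
  Insert 4 (step 4): P = [4, 7] / [6] / [8];  Q = [1, 2] / [3] / [4]
  Insert 3 (step 5): P = [3, 7] / [4] / [6] / [8];  Q = [1, 2] / [3] / [4] / [5]
  Insert 2 (step 6): P = [2, 7] / [3] / [4] / [6] / [8];  Q = [1, 2] / [3] / [4] / [5] / [6]
  Insert 1 (step 7): P = [1, 7] / [2] / [3] / [4] / [6] / [8];  Q = [1, 2] / [3] / [4] / [5] / [6] / [7]
  Insert 5 (step 8): P = [1, 5] / [2, 7] / [3] / [4] / [6] / [8];  Q = [1, 2] / [3, 8] / [4] / [5] / [6] / [7]
Final shape: (2, 2, 1, 1, 1, 1).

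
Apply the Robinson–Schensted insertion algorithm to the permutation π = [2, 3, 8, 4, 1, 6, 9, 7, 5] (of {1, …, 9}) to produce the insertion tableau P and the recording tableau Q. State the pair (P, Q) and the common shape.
P = [1, 3, 4, 5, 7] / [2, 6] / [8, 9];  Q = [1, 2, 3, 6, 7] / [4, 8] / [5, 9];  common shape = (5, 2, 2)

Row-insert the values π_1, π_2, … into P one at a time, bumping the leftmost entry strictly greater than the inserted value down to the next row. The recording tableau Q records, in position (i, j), the step at which that cell was added to P.
  Insert 2 (step 1): P = [2];  Q = [1]
  Insert 3 (step 2): P = [2, 3];  Q = [1, 2]
  Insert 8 (step 3): P = [2, 3, 8];  Q = [1, 2, 3]
  Insert 4 (step 4): P = [2, 3, 4] / [8];  Q = [1, 2, 3] / [4]
  Insert 1 (step 5): P = [1, 3, 4] / [2] / [8];  Q = [1, 2, 3] / [4] / [5]
  Insert 6 (step 6): P = [1, 3, 4, 6] / [2] / [8];  Q = [1, 2, 3, 6] / [4] / [5]
  Insert 9 (step 7): P = [1, 3, 4, 6, 9] / [2] / [8];  Q = [1, 2, 3, 6, 7] / [4] / [5]
  Insert 7 (step 8): P = [1, 3, 4, 6, 7] / [2, 9] / [8];  Q = [1, 2, 3, 6, 7] / [4, 8] / [5]
  Insert 5 (step 9): P = [1, 3, 4, 5, 7] / [2, 6] / [8, 9];  Q = [1, 2, 3, 6, 7] / [4, 8] / [5, 9]
Final shape: (5, 2, 2).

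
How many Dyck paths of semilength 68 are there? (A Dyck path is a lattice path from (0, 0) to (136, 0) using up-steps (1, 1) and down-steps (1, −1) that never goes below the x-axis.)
C_68 = 86218923998960285726185640663701108500

These Dyck paths are counted by the Catalan number C_n = (1/(n + 1)) · C(2n, n). For n = 68: C_68 = (1/69) · C(136, 68) = 5949105755928259715106809205795376486500/69 = 86218923998960285726185640663701108500.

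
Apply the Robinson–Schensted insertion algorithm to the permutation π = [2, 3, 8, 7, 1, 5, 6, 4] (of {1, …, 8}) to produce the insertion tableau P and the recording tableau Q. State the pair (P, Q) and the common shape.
P = [1, 3, 4, 6] / [2, 5] / [7] / [8];  Q = [1, 2, 3, 7] / [4, 6] / [5] / [8];  common shape = (4, 2, 1, 1)

Row-insert the values π_1, π_2, … into P one at a time, bumping the leftmost entry strictly greater than the inserted value down to the next row. The recording tableau Q records, in position (i, j), the step at which that cell was added to P.
  Insert 2 (step 1): P = [2];  Q = [1]
  Insert 3 (step 2): P = [2, 3];  Q = [1, 2]
  Insert 8 (step 3): P = [2, 3, 8];  Q = [1, 2, 3]
  Insert 7 (step 4): P = [2, 3, 7] / [8];  Q = [1, 2, 3] / [4]
  Insert 1 (step 5): P = [1, 3, 7] / [2] / [8];  Q = [1, 2, 3] / [4] / [5]
  Insert 5 (step 6): P = [1, 3, 5] / [2, 7] / [8];  Q = [1, 2, 3] / [4, 6] / [5]
  Insert 6 (step 7): P = [1, 3, 5, 6] / [2, 7] / [8];  Q = [1, 2, 3, 7] / [4, 6] / [5]
  Insert 4 (step 8): P = [1, 3, 4, 6] / [2, 5] / [7] / [8];  Q = [1, 2, 3, 7] / [4, 6] / [5] / [8]
Final shape: (4, 2, 1, 1).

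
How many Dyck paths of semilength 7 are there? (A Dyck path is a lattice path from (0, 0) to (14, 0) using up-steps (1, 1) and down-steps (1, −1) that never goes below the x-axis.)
C_7 = 429

These Dyck paths are counted by the Catalan number C_n = (1/(n + 1)) · C(2n, n). For n = 7: C_7 = (1/8) · C(14, 7) = 3432/8 = 429.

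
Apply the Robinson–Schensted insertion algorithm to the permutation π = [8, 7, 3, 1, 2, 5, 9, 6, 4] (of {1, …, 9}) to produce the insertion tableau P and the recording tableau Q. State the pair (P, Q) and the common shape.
P = [1, 2, 4, 6] / [3, 5] / [7, 9] / [8];  Q = [1, 5, 6, 7] / [2, 8] / [3, 9] / [4];  common shape = (4, 2, 2, 1)

Row-insert the values π_1, π_2, … into P one at a time, bumping the leftmost entry strictly greater than the inserted value down to the next row. The recording tableau Q records, in position (i, j), the step at which that cell was added to P.
  Insert 8 (step 1): P = [8];  Q = [1]
  Insert 7 (step 2): P = [7] / [8];  Q = [1] / [2]
  Insert 3 (step 3): P = [3] / [7] / [8];  Q = [1] / [2] / [3]
  Insert 1 (step 4): P = [1] / [3] / [7] / [8];  Q = [1] / [2] / [3] / [4]
  Insert 2 (step 5): P = [1, 2] / [3] / [7] / [8];  Q = [1, 5] / [2] / [3] / [4]
  Insert 5 (step 6): P = [1, 2, 5] / [3] / [7] / [8];  Q = [1, 5, 6] / [2] / [3] / [4]
  Insert 9 (step 7): P = [1, 2, 5, 9] / [3] / [7] / [8];  Q = [1, 5, 6, 7] / [2] / [3] / [4]
  Insert 6 (step 8): P = [1, 2, 5, 6] / [3, 9] / [7] / [8];  Q = [1, 5, 6, 7] / [2, 8] / [3] / [4]
  Insert 4 (step 9): P = [1, 2, 4, 6] / [3, 5] / [7, 9] / [8];  Q = [1, 5, 6, 7] / [2, 8] / [3, 9] / [4]
Final shape: (4, 2, 2, 1).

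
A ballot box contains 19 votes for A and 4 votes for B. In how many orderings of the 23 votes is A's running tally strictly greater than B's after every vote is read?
Strict-lead orderings = 5775

Total orderings of the 23 votes with 19 for A: C(23, 19) = 8855. By the Bertrand ballot formula (Cycle Lemma / reflection principle), the number of orderings in which A is strictly ahead of B throughout is (p − q)/(p + q) · C(p + q, p) = (19 − 4)/(19 + 4) · 8855 = 5775.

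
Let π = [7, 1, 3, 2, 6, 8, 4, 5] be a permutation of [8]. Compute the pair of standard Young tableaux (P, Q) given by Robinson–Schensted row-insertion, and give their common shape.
P = [1, 2, 4, 5] / [3, 6, 8] / [7];  Q = [1, 3, 5, 6] / [2, 7, 8] / [4];  common shape = (4, 3, 1)

Row-insert the values π_1, π_2, … into P one at a time, bumping the leftmost entry strictly greater than the inserted value down to the next row. The recording tableau Q records, in position (i, j), the step at which that cell was added to P.
  Insert 7 (step 1): P = [7];  Q = [1]
  Insert 1 (step 2): P = [1] / [7];  Q = [1] / [2]
  Insert 3 (step 3): P = [1, 3] / [7];  Q = [1, 3] / [2]
  Insert 2 (step 4): P = [1, 2] / [3] / [7];  Q = [1, 3] / [2] / [4]
  Insert 6 (step 5): P = [1, 2, 6] / [3] / [7];  Q = [1, 3, 5] / [2] / [4]
  Insert 8 (step 6): P = [1, 2, 6, 8] / [3] / [7];  Q = [1, 3, 5, 6] / [2] / [4]
  Insert 4 (step 7): P = [1, 2, 4, 8] / [3, 6] / [7];  Q = [1, 3, 5, 6] / [2, 7] / [4]
  Insert 5 (step 8): P = [1, 2, 4, 5] / [3, 6, 8] / [7];  Q = [1, 3, 5, 6] / [2, 7, 8] / [4]
Final shape: (4, 3, 1).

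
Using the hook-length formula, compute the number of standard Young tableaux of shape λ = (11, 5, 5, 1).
# SYT of shape (11, 5, 5, 1) = 77597520

Hook-length formula: f^λ = n! / Π hook(c), product over all cells c of the Young diagram. For λ = (11, 5, 5, 1), n = 22 boxes. Hook lengths by row (left-to-right, top-to-bottom): [14, 12, 11, 10, 9, 6, 5, 4, 3, 2, 1]; [7, 5, 4, 3, 2]; [6, 4, 3, 2, 1]; [1]. Product of hooks = 14485008384000. So f^λ = 22! / 14485008384000 = 1124000727777607680000 / 14485008384000 = 77597520.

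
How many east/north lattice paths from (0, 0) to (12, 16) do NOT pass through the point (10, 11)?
Number of paths = 23014719

Total paths from (0, 0) to (12, 16): C(28, 12) = 30421755. Paths through (10, 11): (paths (0, 0) → (10, 11)) × (paths (10, 11) → (12, 16)) = C(21, 10) · C(7, 2) = 352716 · 21 = 7407036. Avoidance count = 30421755 − 7407036 = 23014719.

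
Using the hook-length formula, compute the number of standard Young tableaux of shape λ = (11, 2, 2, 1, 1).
# SYT of shape (11, 2, 2, 1, 1) = 68068

Hook-length formula: f^λ = n! / Π hook(c), product over all cells c of the Young diagram. For λ = (11, 2, 2, 1, 1), n = 17 boxes. Hook lengths by row (left-to-right, top-to-bottom): [15, 12, 9, 8, 7, 6, 5, 4, 3, 2, 1]; [5, 2]; [4, 1]; [2]; [1]. Product of hooks = 5225472000. So f^λ = 17! / 5225472000 = 355687428096000 / 5225472000 = 68068.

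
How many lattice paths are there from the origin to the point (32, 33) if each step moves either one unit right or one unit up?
Number of paths = 3609714217008132870

A monotone lattice path from (0, 0) to (32, 33) consists of 32 east steps and 33 north steps in some order, so it is determined by which 32 of the 65 steps are east. The count is C(65, 32) = 3609714217008132870.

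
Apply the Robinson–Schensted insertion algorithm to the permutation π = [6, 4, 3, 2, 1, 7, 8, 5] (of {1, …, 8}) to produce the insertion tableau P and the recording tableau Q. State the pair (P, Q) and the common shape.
P = [1, 5, 8] / [2, 7] / [3] / [4] / [6];  Q = [1, 6, 7] / [2, 8] / [3] / [4] / [5];  common shape = (3, 2, 1, 1, 1)

Row-insert the values π_1, π_2, … into P one at a time, bumping the leftmost entry strictly greater than the inserted value down to the next row. The recording tableau Q records, in position (i, j), the step at which that cell was added to P.
  Insert 6 (step 1): P = [6];  Q = [1]
  Insert 4 (step 2): P = [4] / [6];  Q = [1] / [2]
  Insert 3 (step 3): P = [3] / [4] / [6];  Q = [1] / [2] / [3]
  Insert 2 (step 4): P = [2] / [3] / [4] / [6];  Q = [1] / [2] / [3] / [4]
  Insert 1 (step 5): P = [1] / [2] / [3] / [4] / [6];  Q = [1] / [2] / [3] / [4] / [5]
  Insert 7 (step 6): P = [1, 7] / [2] / [3] / [4] / [6];  Q = [1, 6] / [2] / [3] / [4] / [5]
  Insert 8 (step 7): P = [1, 7, 8] / [2] / [3] / [4] / [6];  Q = [1, 6, 7] / [2] / [3] / [4] / [5]
  Insert 5 (step 8): P = [1, 5, 8] / [2, 7] / [3] / [4] / [6];  Q = [1, 6, 7] / [2, 8] / [3] / [4] / [5]
Final shape: (3, 2, 1, 1, 1).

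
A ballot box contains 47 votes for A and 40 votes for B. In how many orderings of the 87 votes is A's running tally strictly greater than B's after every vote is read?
Strict-lead orderings = 803686679499827830645260

Total orderings of the 87 votes with 47 for A: C(87, 47) = 9988677302355003038019660. By the Bertrand ballot formula (Cycle Lemma / reflection principle), the number of orderings in which A is strictly ahead of B throughout is (p − q)/(p + q) · C(p + q, p) = (47 − 40)/(47 + 40) · 9988677302355003038019660 = 803686679499827830645260.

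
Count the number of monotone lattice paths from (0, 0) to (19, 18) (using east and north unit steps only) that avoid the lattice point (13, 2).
Number of paths = 17664797535

Total paths from (0, 0) to (19, 18): C(37, 19) = 17672631900. Paths through (13, 2): (paths (0, 0) → (13, 2)) × (paths (13, 2) → (19, 18)) = C(15, 13) · C(22, 6) = 105 · 74613 = 7834365. Avoidance count = 17672631900 − 7834365 = 17664797535.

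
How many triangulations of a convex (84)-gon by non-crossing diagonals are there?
C_82 = 17526585015616776834735140517915655636396234280

These polygon triangulations are counted by the Catalan number C_n = (1/(n + 1)) · C(2n, n). For n = 82: C_82 = (1/83) · C(164, 82) = 1454706556296192477283016662986999417820887445240/83 = 17526585015616776834735140517915655636396234280.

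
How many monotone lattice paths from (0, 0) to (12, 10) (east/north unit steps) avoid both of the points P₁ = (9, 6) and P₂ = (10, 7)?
Number of paths = 377091

Inclusion–exclusion. Total paths: C(22, 12) = 646646. Through P₁: C(15, 9)·C(7, 3) = 175175. Through P₂: C(17, 10)·C(5, 2) = 194480. Since P₁ is strictly southwest of P₂, a monotone path through both must visit P₁ then P₂; paths through both = C(15, 9)·C(2, 1)·C(5, 2) = 100100. Avoid both = 646646 − 175175 − 194480 + 100100 = 377091.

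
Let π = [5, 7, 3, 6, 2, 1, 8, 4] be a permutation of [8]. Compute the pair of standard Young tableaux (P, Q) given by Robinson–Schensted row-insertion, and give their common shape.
P = [1, 4, 8] / [2, 6] / [3, 7] / [5];  Q = [1, 2, 7] / [3, 4] / [5, 8] / [6];  common shape = (3, 2, 2, 1)

Row-insert the values π_1, π_2, … into P one at a time, bumping the leftmost entry strictly greater than the inserted value down to the next row. The recording tableau Q records, in position (i, j), the step at which that cell was added to P.
  Insert 5 (step 1): P = [5];  Q = [1]
  Insert 7 (step 2): P = [5, 7];  Q = [1, 2]
  Insert 3 (step 3): P = [3, 7] / [5];  Q = [1, 2] / [3]
  Insert 6 (step 4): P = [3, 6] / [5, 7];  Q = [1, 2] / [3, 4]
  Insert 2 (step 5): P = [2, 6] / [3, 7] / [5];  Q = [1, 2] / [3, 4] / [5]
  Insert 1 (step 6): P = [1, 6] / [2, 7] / [3] / [5];  Q = [1, 2] / [3, 4] / [5] / [6]
  Insert 8 (step 7): P = [1, 6, 8] / [2, 7] / [3] / [5];  Q = [1, 2, 7] / [3, 4] / [5] / [6]
  Insert 4 (step 8): P = [1, 4, 8] / [2, 6] / [3, 7] / [5];  Q = [1, 2, 7] / [3, 4] / [5, 8] / [6]
Final shape: (3, 2, 2, 1).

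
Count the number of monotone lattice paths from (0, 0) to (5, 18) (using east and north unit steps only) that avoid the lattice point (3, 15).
Number of paths = 25489

Total paths from (0, 0) to (5, 18): C(23, 5) = 33649. Paths through (3, 15): (paths (0, 0) → (3, 15)) × (paths (3, 15) → (5, 18)) = C(18, 3) · C(5, 2) = 816 · 10 = 8160. Avoidance count = 33649 − 8160 = 25489.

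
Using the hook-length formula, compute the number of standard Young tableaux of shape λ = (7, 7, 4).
# SYT of shape (7, 7, 4) = 364650

Hook-length formula: f^λ = n! / Π hook(c), product over all cells c of the Young diagram. For λ = (7, 7, 4), n = 18 boxes. Hook lengths by row (left-to-right, top-to-bottom): [9, 8, 7, 6, 4, 3, 2]; [8, 7, 6, 5, 3, 2, 1]; [4, 3, 2, 1]. Product of hooks = 17557585920. So f^λ = 18! / 17557585920 = 6402373705728000 / 17557585920 = 364650.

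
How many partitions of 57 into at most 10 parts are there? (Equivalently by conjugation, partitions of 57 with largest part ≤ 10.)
p(57, parts ≤ 10) = 141136

Use the recurrence p(n, m) = p(n, m−1) + p(n−m, m): either the largest part is < m (count p(n, m−1)) or the largest part is exactly m (remove one copy of m, count p(n−m, m)). With p(0, ·) = 1 this gives p(57, parts ≤ 10) = 141136. (By conjugating Young diagrams, this also counts partitions of 57 into at most 10 parts.)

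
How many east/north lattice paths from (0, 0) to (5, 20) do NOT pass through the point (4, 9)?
Number of paths = 44550

Total paths from (0, 0) to (5, 20): C(25, 5) = 53130. Paths through (4, 9): (paths (0, 0) → (4, 9)) × (paths (4, 9) → (5, 20)) = C(13, 4) · C(12, 1) = 715 · 12 = 8580. Avoidance count = 53130 − 8580 = 44550.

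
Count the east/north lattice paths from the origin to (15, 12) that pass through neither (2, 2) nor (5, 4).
Number of paths = 7631436

Inclusion–exclusion. Total paths: C(27, 15) = 17383860. Through P₁: C(4, 2)·C(23, 13) = 6864396. Through P₂: C(9, 5)·C(18, 10) = 5513508. Since P₁ is strictly southwest of P₂, a monotone path through both must visit P₁ then P₂; paths through both = C(4, 2)·C(5, 3)·C(18, 10) = 2625480. Avoid both = 17383860 − 6864396 − 5513508 + 2625480 = 7631436.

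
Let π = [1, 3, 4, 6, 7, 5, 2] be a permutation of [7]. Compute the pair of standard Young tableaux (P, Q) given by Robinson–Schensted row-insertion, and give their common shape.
P = [1, 2, 4, 5, 7] / [3] / [6];  Q = [1, 2, 3, 4, 5] / [6] / [7];  common shape = (5, 1, 1)

Row-insert the values π_1, π_2, … into P one at a time, bumping the leftmost entry strictly greater than the inserted value down to the next row. The recording tableau Q records, in position (i, j), the step at which that cell was added to P.
  Insert 1 (step 1): P = [1];  Q = [1]
  Insert 3 (step 2): P = [1, 3];  Q = [1, 2]
  Insert 4 (step 3): P = [1, 3, 4];  Q = [1, 2, 3]
  Insert 6 (step 4): P = [1, 3, 4, 6];  Q = [1, 2, 3, 4]
  Insert 7 (step 5): P = [1, 3, 4, 6, 7];  Q = [1, 2, 3, 4, 5]
  Insert 5 (step 6): P = [1, 3, 4, 5, 7] / [6];  Q = [1, 2, 3, 4, 5] / [6]
  Insert 2 (step 7): P = [1, 2, 4, 5, 7] / [3] / [6];  Q = [1, 2, 3, 4, 5] / [6] / [7]
Final shape: (5, 1, 1).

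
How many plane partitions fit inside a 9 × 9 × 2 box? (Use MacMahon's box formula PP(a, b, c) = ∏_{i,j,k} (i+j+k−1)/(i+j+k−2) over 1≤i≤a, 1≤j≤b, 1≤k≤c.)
PP(9, 9, 2) = 449141836

Evaluate the triple product over i = 1..9, j = 1..9, k = 1..2. The factors are (2/1) · (3/2) · (3/2) · (4/3) · (4/3) · (5/4) · (5/4) · (6/5) · … (162 factors total). The numerators and denominators telescope so the product is an integer; carrying out the multiplication exactly gives PP(9, 9, 2) = 449141836.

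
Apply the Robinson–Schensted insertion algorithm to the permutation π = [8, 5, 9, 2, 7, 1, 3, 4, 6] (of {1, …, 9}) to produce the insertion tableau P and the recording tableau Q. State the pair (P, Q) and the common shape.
P = [1, 3, 4, 6] / [2, 7] / [5, 9] / [8];  Q = [1, 3, 8, 9] / [2, 5] / [4, 7] / [6];  common shape = (4, 2, 2, 1)

Row-insert the values π_1, π_2, … into P one at a time, bumping the leftmost entry strictly greater than the inserted value down to the next row. The recording tableau Q records, in position (i, j), the step at which that cell was added to P.
  Insert 8 (step 1): P = [8];  Q = [1]
  Insert 5 (step 2): P = [5] / [8];  Q = [1] / [2]
  Insert 9 (step 3): P = [5, 9] / [8];  Q = [1, 3] / [2]
  Insert 2 (step 4): P = [2, 9] / [5] / [8];  Q = [1, 3] / [2] / [4]
  Insert 7 (step 5): P = [2, 7] / [5, 9] / [8];  Q = [1, 3] / [2, 5] / [4]
  Insert 1 (step 6): P = [1, 7] / [2, 9] / [5] / [8];  Q = [1, 3] / [2, 5] / [4] / [6]
  Insert 3 (step 7): P = [1, 3] / [2, 7] / [5, 9] / [8];  Q = [1, 3] / [2, 5] / [4, 7] / [6]
  Insert 4 (step 8): P = [1, 3, 4] / [2, 7] / [5, 9] / [8];  Q = [1, 3, 8] / [2, 5] / [4, 7] / [6]
  Insert 6 (step 9): P = [1, 3, 4, 6] / [2, 7] / [5, 9] / [8];  Q = [1, 3, 8, 9] / [2, 5] / [4, 7] / [6]
Final shape: (4, 2, 2, 1).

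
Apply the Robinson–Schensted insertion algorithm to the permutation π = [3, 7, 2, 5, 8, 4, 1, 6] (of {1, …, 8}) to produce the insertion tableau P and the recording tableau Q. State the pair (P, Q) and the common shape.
P = [1, 4, 6] / [2, 5, 8] / [3] / [7];  Q = [1, 2, 5] / [3, 4, 8] / [6] / [7];  common shape = (3, 3, 1, 1)

Row-insert the values π_1, π_2, … into P one at a time, bumping the leftmost entry strictly greater than the inserted value down to the next row. The recording tableau Q records, in position (i, j), the step at which that cell was added to P.
  Insert 3 (step 1): P = [3];  Q = [1]
  Insert 7 (step 2): P = [3, 7];  Q = [1, 2]
  Insert 2 (step 3): P = [2, 7] / [3];  Q = [1, 2] / [3]
  Insert 5 (step 4): P = [2, 5] / [3, 7];  Q = [1, 2] / [3, 4]
  Insert 8 (step 5): P = [2, 5, 8] / [3, 7];  Q = [1, 2, 5] / [3, 4]
  Insert 4 (step 6): P = [2, 4, 8] / [3, 5] / [7];  Q = [1, 2, 5] / [3, 4] / [6]
  Insert 1 (step 7): P = [1, 4, 8] / [2, 5] / [3] / [7];  Q = [1, 2, 5] / [3, 4] / [6] / [7]
  Insert 6 (step 8): P = [1, 4, 6] / [2, 5, 8] / [3] / [7];  Q = [1, 2, 5] / [3, 4, 8] / [6] / [7]
Final shape: (3, 3, 1, 1).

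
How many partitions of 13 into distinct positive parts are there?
q(13) = 18

List partitions of 13 into distinct parts: 13, 12+1, 11+2, 10+3, 10+2+1, 9+4, 9+3+1, 8+5, 8+4+1, 8+3+2, 7+6, 7+5+1, 7+4+2, 7+3+2+1, 6+5+2, 6+4+3, 6+4+2+1, 5+4+3+1. There are q(13) = 18. (Euler: this equals the number of odd-part partitions of 13.)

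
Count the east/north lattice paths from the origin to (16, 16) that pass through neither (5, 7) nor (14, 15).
Number of paths = 293140350

Inclusion–exclusion. Total paths: C(32, 16) = 601080390. Through P₁: C(12, 5)·C(20, 11) = 133024320. Through P₂: C(29, 14)·C(3, 2) = 232676280. Since P₁ is strictly southwest of P₂, a monotone path through both must visit P₁ then P₂; paths through both = C(12, 5)·C(17, 9)·C(3, 2) = 57760560. Avoid both = 601080390 − 133024320 − 232676280 + 57760560 = 293140350.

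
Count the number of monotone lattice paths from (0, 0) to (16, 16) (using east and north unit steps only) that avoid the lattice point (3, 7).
Number of paths = 541389990

Total paths from (0, 0) to (16, 16): C(32, 16) = 601080390. Paths through (3, 7): (paths (0, 0) → (3, 7)) × (paths (3, 7) → (16, 16)) = C(10, 3) · C(22, 13) = 120 · 497420 = 59690400. Avoidance count = 601080390 − 59690400 = 541389990.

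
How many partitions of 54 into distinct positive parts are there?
q(54) = 5718

A partition into distinct parts is a strictly decreasing sequence summing to n. The recurrence d(n, m) = d(n, m−1) + d(n−m, m−1) (use part m at most once) with q(n) = d(n, n) gives q(54) = 5718. (Euler's theorem: # distinct-part partitions = # odd-part partitions.)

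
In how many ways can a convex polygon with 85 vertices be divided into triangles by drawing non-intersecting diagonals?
C_83 = 68854441132780194707888052034668647142985206100

These polygon triangulations are counted by the Catalan number C_n = (1/(n + 1)) · C(2n, n). For n = 83: C_83 = (1/84) · C(166, 83) = 5783773055153536355462596370912166360010757312400/84 = 68854441132780194707888052034668647142985206100.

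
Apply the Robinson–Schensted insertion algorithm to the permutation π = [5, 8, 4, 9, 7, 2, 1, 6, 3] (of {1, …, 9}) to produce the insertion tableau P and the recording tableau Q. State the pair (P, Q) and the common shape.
P = [1, 3, 9] / [2, 6] / [4, 7] / [5, 8];  Q = [1, 2, 4] / [3, 5] / [6, 8] / [7, 9];  common shape = (3, 2, 2, 2)

Row-insert the values π_1, π_2, … into P one at a time, bumping the leftmost entry strictly greater than the inserted value down to the next row. The recording tableau Q records, in position (i, j), the step at which that cell was added to P.
  Insert 5 (step 1): P = [5];  Q = [1]
  Insert 8 (step 2): P = [5, 8];  Q = [1, 2]
  Insert 4 (step 3): P = [4, 8] / [5];  Q = [1, 2] / [3]
  Insert 9 (step 4): P = [4, 8, 9] / [5];  Q = [1, 2, 4] / [3]
  Insert 7 (step 5): P = [4, 7, 9] / [5, 8];  Q = [1, 2, 4] / [3, 5]
  Insert 2 (step 6): P = [2, 7, 9] / [4, 8] / [5];  Q = [1, 2, 4] / [3, 5] / [6]
  Insert 1 (step 7): P = [1, 7, 9] / [2, 8] / [4] / [5];  Q = [1, 2, 4] / [3, 5] / [6] / [7]
  Insert 6 (step 8): P = [1, 6, 9] / [2, 7] / [4, 8] / [5];  Q = [1, 2, 4] / [3, 5] / [6, 8] / [7]
  Insert 3 (step 9): P = [1, 3, 9] / [2, 6] / [4, 7] / [5, 8];  Q = [1, 2, 4] / [3, 5] / [6, 8] / [7, 9]
Final shape: (3, 2, 2, 2).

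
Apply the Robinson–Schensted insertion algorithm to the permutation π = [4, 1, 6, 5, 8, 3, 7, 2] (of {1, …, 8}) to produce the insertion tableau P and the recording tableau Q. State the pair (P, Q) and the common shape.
P = [1, 2, 7] / [3, 5, 8] / [4] / [6];  Q = [1, 3, 5] / [2, 4, 7] / [6] / [8];  common shape = (3, 3, 1, 1)

Row-insert the values π_1, π_2, … into P one at a time, bumping the leftmost entry strictly greater than the inserted value down to the next row. The recording tableau Q records, in position (i, j), the step at which that cell was added to P.
  Insert 4 (step 1): P = [4];  Q = [1]
  Insert 1 (step 2): P = [1] / [4];  Q = [1] / [2]
  Insert 6 (step 3): P = [1, 6] / [4];  Q = [1, 3] / [2]
  Insert 5 (step 4): P = [1, 5] / [4, 6];  Q = [1, 3] / [2, 4]
  Insert 8 (step 5): P = [1, 5, 8] / [4, 6];  Q = [1, 3, 5] / [2, 4]
  Insert 3 (step 6): P = [1, 3, 8] / [4, 5] / [6];  Q = [1, 3, 5] / [2, 4] / [6]
  Insert 7 (step 7): P = [1, 3, 7] / [4, 5, 8] / [6];  Q = [1, 3, 5] / [2, 4, 7] / [6]
  Insert 2 (step 8): P = [1, 2, 7] / [3, 5, 8] / [4] / [6];  Q = [1, 3, 5] / [2, 4, 7] / [6] / [8]
Final shape: (3, 3, 1, 1).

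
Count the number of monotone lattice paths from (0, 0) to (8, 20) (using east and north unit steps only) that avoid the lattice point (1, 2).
Number of paths = 1666005

Total paths from (0, 0) to (8, 20): C(28, 8) = 3108105. Paths through (1, 2): (paths (0, 0) → (1, 2)) × (paths (1, 2) → (8, 20)) = C(3, 1) · C(25, 7) = 3 · 480700 = 1442100. Avoidance count = 3108105 − 1442100 = 1666005.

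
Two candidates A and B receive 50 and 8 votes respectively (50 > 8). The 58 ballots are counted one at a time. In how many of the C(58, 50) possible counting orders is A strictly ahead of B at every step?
Strict-lead orderings = 1388025639

Total orderings of the 58 votes with 50 for A: C(58, 50) = 1916797311. By the Bertrand ballot formula (Cycle Lemma / reflection principle), the number of orderings in which A is strictly ahead of B throughout is (p − q)/(p + q) · C(p + q, p) = (50 − 8)/(50 + 8) · 1916797311 = 1388025639.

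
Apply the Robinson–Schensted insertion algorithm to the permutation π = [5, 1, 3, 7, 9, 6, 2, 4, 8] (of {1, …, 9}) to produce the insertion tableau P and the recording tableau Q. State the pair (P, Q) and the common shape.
P = [1, 2, 4, 8] / [3, 6, 9] / [5, 7];  Q = [1, 3, 4, 5] / [2, 6, 9] / [7, 8];  common shape = (4, 3, 2)

Row-insert the values π_1, π_2, … into P one at a time, bumping the leftmost entry strictly greater than the inserted value down to the next row. The recording tableau Q records, in position (i, j), the step at which that cell was added to P.
  Insert 5 (step 1): P = [5];  Q = [1]
  Insert 1 (step 2): P = [1] / [5];  Q = [1] / [2]
  Insert 3 (step 3): P = [1, 3] / [5];  Q = [1, 3] / [2]
  Insert 7 (step 4): P = [1, 3, 7] / [5];  Q = [1, 3, 4] / [2]
  Insert 9 (step 5): P = [1, 3, 7, 9] / [5];  Q = [1, 3, 4, 5] / [2]
  Insert 6 (step 6): P = [1, 3, 6, 9] / [5, 7];  Q = [1, 3, 4, 5] / [2, 6]
  Insert 2 (step 7): P = [1, 2, 6, 9] / [3, 7] / [5];  Q = [1, 3, 4, 5] / [2, 6] / [7]
  Insert 4 (step 8): P = [1, 2, 4, 9] / [3, 6] / [5, 7];  Q = [1, 3, 4, 5] / [2, 6] / [7, 8]
  Insert 8 (step 9): P = [1, 2, 4, 8] / [3, 6, 9] / [5, 7];  Q = [1, 3, 4, 5] / [2, 6, 9] / [7, 8]
Final shape: (4, 3, 2).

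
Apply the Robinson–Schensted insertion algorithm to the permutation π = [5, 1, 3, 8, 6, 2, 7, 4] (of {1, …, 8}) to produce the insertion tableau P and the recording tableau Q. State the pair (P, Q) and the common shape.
P = [1, 2, 4, 7] / [3, 6] / [5, 8];  Q = [1, 3, 4, 7] / [2, 5] / [6, 8];  common shape = (4, 2, 2)

Row-insert the values π_1, π_2, … into P one at a time, bumping the leftmost entry strictly greater than the inserted value down to the next row. The recording tableau Q records, in position (i, j), the step at which that cell was added to P.
  Insert 5 (step 1): P = [5];  Q = [1]
  Insert 1 (step 2): P = [1] / [5];  Q = [1] / [2]
  Insert 3 (step 3): P = [1, 3] / [5];  Q = [1, 3] / [2]
  Insert 8 (step 4): P = [1, 3, 8] / [5];  Q = [1, 3, 4] / [2]
  Insert 6 (step 5): P = [1, 3, 6] / [5, 8];  Q = [1, 3, 4] / [2, 5]
  Insert 2 (step 6): P = [1, 2, 6] / [3, 8] / [5];  Q = [1, 3, 4] / [2, 5] / [6]
  Insert 7 (step 7): P = [1, 2, 6, 7] / [3, 8] / [5];  Q = [1, 3, 4, 7] / [2, 5] / [6]
  Insert 4 (step 8): P = [1, 2, 4, 7] / [3, 6] / [5, 8];  Q = [1, 3, 4, 7] / [2, 5] / [6, 8]
Final shape: (4, 2, 2).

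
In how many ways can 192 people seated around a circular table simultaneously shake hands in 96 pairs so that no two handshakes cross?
C_96 = 3721443204405954385563870541379246659709506697378694300

These noncrossing handshakes are counted by the Catalan number C_n = (1/(n + 1)) · C(2n, n). For n = 96: C_96 = (1/97) · C(192, 96) = 360979990827377575399695442513786925991822149645733347100/97 = 3721443204405954385563870541379246659709506697378694300.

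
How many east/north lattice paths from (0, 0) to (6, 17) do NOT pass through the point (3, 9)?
Number of paths = 64647

Total paths from (0, 0) to (6, 17): C(23, 6) = 100947. Paths through (3, 9): (paths (0, 0) → (3, 9)) × (paths (3, 9) → (6, 17)) = C(12, 3) · C(11, 3) = 220 · 165 = 36300. Avoidance count = 100947 − 36300 = 64647.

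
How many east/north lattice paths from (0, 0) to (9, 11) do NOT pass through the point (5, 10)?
Number of paths = 152945

Total paths from (0, 0) to (9, 11): C(20, 9) = 167960. Paths through (5, 10): (paths (0, 0) → (5, 10)) × (paths (5, 10) → (9, 11)) = C(15, 5) · C(5, 4) = 3003 · 5 = 15015. Avoidance count = 167960 − 15015 = 152945.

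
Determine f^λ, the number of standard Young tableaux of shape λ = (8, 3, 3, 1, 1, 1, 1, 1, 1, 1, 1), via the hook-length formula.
# SYT of shape (8, 3, 3, 1, 1, 1, 1, 1, 1, 1, 1) = 113163050

Hook-length formula: f^λ = n! / Π hook(c), product over all cells c of the Young diagram. For λ = (8, 3, 3, 1, 1, 1, 1, 1, 1, 1, 1), n = 22 boxes. Hook lengths by row (left-to-right, top-to-bottom): [18, 9, 8, 5, 4, 3, 2, 1]; [12, 3, 2]; [11, 2, 1]; [8]; [7]; [6]; [5]; [4]; [3]; [2]; [1]. Product of hooks = 9932577177600. So f^λ = 22! / 9932577177600 = 1124000727777607680000 / 9932577177600 = 113163050.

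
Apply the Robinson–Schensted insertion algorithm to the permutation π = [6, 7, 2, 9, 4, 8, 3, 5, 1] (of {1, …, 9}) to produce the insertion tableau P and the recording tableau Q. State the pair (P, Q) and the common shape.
P = [1, 3, 5] / [2, 7, 8] / [4, 9] / [6];  Q = [1, 2, 4] / [3, 5, 6] / [7, 8] / [9];  common shape = (3, 3, 2, 1)

Row-insert the values π_1, π_2, … into P one at a time, bumping the leftmost entry strictly greater than the inserted value down to the next row. The recording tableau Q records, in position (i, j), the step at which that cell was added to P.
  Insert 6 (step 1): P = [6];  Q = [1]
  Insert 7 (step 2): P = [6, 7];  Q = [1, 2]
  Insert 2 (step 3): P = [2, 7] / [6];  Q = [1, 2] / [3]
  Insert 9 (step 4): P = [2, 7, 9] / [6];  Q = [1, 2, 4] / [3]
  Insert 4 (step 5): P = [2, 4, 9] / [6, 7];  Q = [1, 2, 4] / [3, 5]
  Insert 8 (step 6): P = [2, 4, 8] / [6, 7, 9];  Q = [1, 2, 4] / [3, 5, 6]
  Insert 3 (step 7): P = [2, 3, 8] / [4, 7, 9] / [6];  Q = [1, 2, 4] / [3, 5, 6] / [7]
  Insert 5 (step 8): P = [2, 3, 5] / [4, 7, 8] / [6, 9];  Q = [1, 2, 4] / [3, 5, 6] / [7, 8]
  Insert 1 (step 9): P = [1, 3, 5] / [2, 7, 8] / [4, 9] / [6];  Q = [1, 2, 4] / [3, 5, 6] / [7, 8] / [9]
Final shape: (3, 3, 2, 1).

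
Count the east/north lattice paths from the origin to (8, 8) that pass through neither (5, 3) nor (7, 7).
Number of paths = 4550

Inclusion–exclusion. Total paths: C(16, 8) = 12870. Through P₁: C(8, 5)·C(8, 3) = 3136. Through P₂: C(14, 7)·C(2, 1) = 6864. Since P₁ is strictly southwest of P₂, a monotone path through both must visit P₁ then P₂; paths through both = C(8, 5)·C(6, 2)·C(2, 1) = 1680. Avoid both = 12870 − 3136 − 6864 + 1680 = 4550.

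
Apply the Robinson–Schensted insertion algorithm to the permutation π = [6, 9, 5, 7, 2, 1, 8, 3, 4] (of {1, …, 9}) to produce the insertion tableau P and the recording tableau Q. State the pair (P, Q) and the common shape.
P = [1, 3, 4] / [2, 7, 8] / [5, 9] / [6];  Q = [1, 2, 7] / [3, 4, 9] / [5, 8] / [6];  common shape = (3, 3, 2, 1)

Row-insert the values π_1, π_2, … into P one at a time, bumping the leftmost entry strictly greater than the inserted value down to the next row. The recording tableau Q records, in position (i, j), the step at which that cell was added to P.
  Insert 6 (step 1): P = [6];  Q = [1]
  Insert 9 (step 2): P = [6, 9];  Q = [1, 2]
  Insert 5 (step 3): P = [5, 9] / [6];  Q = [1, 2] / [3]
  Insert 7 (step 4): P = [5, 7] / [6, 9];  Q = [1, 2] / [3, 4]
  Insert 2 (step 5): P = [2, 7] / [5, 9] / [6];  Q = [1, 2] / [3, 4] / [5]
  Insert 1 (step 6): P = [1, 7] / [2, 9] / [5] / [6];  Q = [1, 2] / [3, 4] / [5] / [6]
  Insert 8 (step 7): P = [1, 7, 8] / [2, 9] / [5] / [6];  Q = [1, 2, 7] / [3, 4] / [5] / [6]
  Insert 3 (step 8): P = [1, 3, 8] / [2, 7] / [5, 9] / [6];  Q = [1, 2, 7] / [3, 4] / [5, 8] / [6]
  Insert 4 (step 9): P = [1, 3, 4] / [2, 7, 8] / [5, 9] / [6];  Q = [1, 2, 7] / [3, 4, 9] / [5, 8] / [6]
Final shape: (3, 3, 2, 1).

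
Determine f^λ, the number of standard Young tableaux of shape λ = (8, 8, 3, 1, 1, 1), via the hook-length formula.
# SYT of shape (8, 8, 3, 1, 1, 1) = 287260050

Hook-length formula: f^λ = n! / Π hook(c), product over all cells c of the Young diagram. For λ = (8, 8, 3, 1, 1, 1), n = 22 boxes. Hook lengths by row (left-to-right, top-to-bottom): [13, 9, 8, 6, 5, 4, 3, 2]; [12, 8, 7, 5, 4, 3, 2, 1]; [6, 2, 1]; [3]; [2]; [1]. Product of hooks = 3912833433600. So f^λ = 22! / 3912833433600 = 1124000727777607680000 / 3912833433600 = 287260050.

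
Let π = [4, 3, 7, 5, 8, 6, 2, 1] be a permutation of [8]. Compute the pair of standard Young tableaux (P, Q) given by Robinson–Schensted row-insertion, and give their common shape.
P = [1, 5, 6] / [2, 7, 8] / [3] / [4];  Q = [1, 3, 5] / [2, 4, 6] / [7] / [8];  common shape = (3, 3, 1, 1)

Row-insert the values π_1, π_2, … into P one at a time, bumping the leftmost entry strictly greater than the inserted value down to the next row. The recording tableau Q records, in position (i, j), the step at which that cell was added to P.
  Insert 4 (step 1): P = [4];  Q = [1]
  Insert 3 (step 2): P = [3] / [4];  Q = [1] / [2]
  Insert 7 (step 3): P = [3, 7] / [4];  Q = [1, 3] / [2]
  Insert 5 (step 4): P = [3, 5] / [4, 7];  Q = [1, 3] / [2, 4]
  Insert 8 (step 5): P = [3, 5, 8] / [4, 7];  Q = [1, 3, 5] / [2, 4]
  Insert 6 (step 6): P = [3, 5, 6] / [4, 7, 8];  Q = [1, 3, 5] / [2, 4, 6]
  Insert 2 (step 7): P = [2, 5, 6] / [3, 7, 8] / [4];  Q = [1, 3, 5] / [2, 4, 6] / [7]
  Insert 1 (step 8): P = [1, 5, 6] / [2, 7, 8] / [3] / [4];  Q = [1, 3, 5] / [2, 4, 6] / [7] / [8]
Final shape: (3, 3, 1, 1).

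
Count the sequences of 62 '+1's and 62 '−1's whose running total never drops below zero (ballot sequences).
C_62 = 24139737743045626825711458546273312

These ballot sequences are counted by the Catalan number C_n = (1/(n + 1)) · C(2n, n). For n = 62: C_62 = (1/63) · C(124, 62) = 1520803477811874490019821888415218656/63 = 24139737743045626825711458546273312.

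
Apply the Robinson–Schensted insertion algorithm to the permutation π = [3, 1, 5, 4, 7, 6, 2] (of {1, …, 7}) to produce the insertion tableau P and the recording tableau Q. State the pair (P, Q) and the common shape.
P = [1, 2, 6] / [3, 4, 7] / [5];  Q = [1, 3, 5] / [2, 4, 6] / [7];  common shape = (3, 3, 1)

Row-insert the values π_1, π_2, … into P one at a time, bumping the leftmost entry strictly greater than the inserted value down to the next row. The recording tableau Q records, in position (i, j), the step at which that cell was added to P.
  Insert 3 (step 1): P = [3];  Q = [1]
  Insert 1 (step 2): P = [1] / [3];  Q = [1] / [2]
  Insert 5 (step 3): P = [1, 5] / [3];  Q = [1, 3] / [2]
  Insert 4 (step 4): P = [1, 4] / [3, 5];  Q = [1, 3] / [2, 4]
  Insert 7 (step 5): P = [1, 4, 7] / [3, 5];  Q = [1, 3, 5] / [2, 4]
  Insert 6 (step 6): P = [1, 4, 6] / [3, 5, 7];  Q = [1, 3, 5] / [2, 4, 6]
  Insert 2 (step 7): P = [1, 2, 6] / [3, 4, 7] / [5];  Q = [1, 3, 5] / [2, 4, 6] / [7]
Final shape: (3, 3, 1).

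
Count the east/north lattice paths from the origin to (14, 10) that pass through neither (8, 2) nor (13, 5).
Number of paths = 1789833

Inclusion–exclusion. Total paths: C(24, 14) = 1961256. Through P₁: C(10, 8)·C(14, 6) = 135135. Through P₂: C(18, 13)·C(6, 1) = 51408. Since P₁ is strictly southwest of P₂, a monotone path through both must visit P₁ then P₂; paths through both = C(10, 8)·C(8, 5)·C(6, 1) = 15120. Avoid both = 1961256 − 135135 − 51408 + 15120 = 1789833.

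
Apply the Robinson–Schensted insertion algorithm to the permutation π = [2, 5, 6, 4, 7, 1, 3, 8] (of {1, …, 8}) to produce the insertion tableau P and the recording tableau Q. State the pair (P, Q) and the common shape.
P = [1, 3, 6, 7, 8] / [2, 4] / [5];  Q = [1, 2, 3, 5, 8] / [4, 7] / [6];  common shape = (5, 2, 1)

Row-insert the values π_1, π_2, … into P one at a time, bumping the leftmost entry strictly greater than the inserted value down to the next row. The recording tableau Q records, in position (i, j), the step at which that cell was added to P.
  Insert 2 (step 1): P = [2];  Q = [1]
  Insert 5 (step 2): P = [2, 5];  Q = [1, 2]
  Insert 6 (step 3): P = [2, 5, 6];  Q = [1, 2, 3]
  Insert 4 (step 4): P = [2, 4, 6] / [5];  Q = [1, 2, 3] / [4]
  Insert 7 (step 5): P = [2, 4, 6, 7] / [5];  Q = [1, 2, 3, 5] / [4]
  Insert 1 (step 6): P = [1, 4, 6, 7] / [2] / [5];  Q = [1, 2, 3, 5] / [4] / [6]
  Insert 3 (step 7): P = [1, 3, 6, 7] / [2, 4] / [5];  Q = [1, 2, 3, 5] / [4, 7] / [6]
  Insert 8 (step 8): P = [1, 3, 6, 7, 8] / [2, 4] / [5];  Q = [1, 2, 3, 5, 8] / [4, 7] / [6]
Final shape: (5, 2, 1).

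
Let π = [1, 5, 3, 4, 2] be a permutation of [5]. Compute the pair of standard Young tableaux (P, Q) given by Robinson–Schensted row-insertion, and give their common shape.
P = [1, 2, 4] / [3] / [5];  Q = [1, 2, 4] / [3] / [5];  common shape = (3, 1, 1)

Row-insert the values π_1, π_2, … into P one at a time, bumping the leftmost entry strictly greater than the inserted value down to the next row. The recording tableau Q records, in position (i, j), the step at which that cell was added to P.
  Insert 1 (step 1): P = [1];  Q = [1]
  Insert 5 (step 2): P = [1, 5];  Q = [1, 2]
  Insert 3 (step 3): P = [1, 3] / [5];  Q = [1, 2] / [3]
  Insert 4 (step 4): P = [1, 3, 4] / [5];  Q = [1, 2, 4] / [3]
  Insert 2 (step 5): P = [1, 2, 4] / [3] / [5];  Q = [1, 2, 4] / [3] / [5]
Final shape: (3, 1, 1).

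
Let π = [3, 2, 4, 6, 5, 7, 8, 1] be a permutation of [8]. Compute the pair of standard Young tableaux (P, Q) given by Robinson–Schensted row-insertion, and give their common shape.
P = [1, 4, 5, 7, 8] / [2, 6] / [3];  Q = [1, 3, 4, 6, 7] / [2, 5] / [8];  common shape = (5, 2, 1)

Row-insert the values π_1, π_2, … into P one at a time, bumping the leftmost entry strictly greater than the inserted value down to the next row. The recording tableau Q records, in position (i, j), the step at which that cell was added to P.
  Insert 3 (step 1): P = [3];  Q = [1]
  Insert 2 (step 2): P = [2] / [3];  Q = [1] / [2]
  Insert 4 (step 3): P = [2, 4] / [3];  Q = [1, 3] / [2]
  Insert 6 (step 4): P = [2, 4, 6] / [3];  Q = [1, 3, 4] / [2]
  Insert 5 (step 5): P = [2, 4, 5] / [3, 6];  Q = [1, 3, 4] / [2, 5]
  Insert 7 (step 6): P = [2, 4, 5, 7] / [3, 6];  Q = [1, 3, 4, 6] / [2, 5]
  Insert 8 (step 7): P = [2, 4, 5, 7, 8] / [3, 6];  Q = [1, 3, 4, 6, 7] / [2, 5]
  Insert 1 (step 8): P = [1, 4, 5, 7, 8] / [2, 6] / [3];  Q = [1, 3, 4, 6, 7] / [2, 5] / [8]
Final shape: (5, 2, 1).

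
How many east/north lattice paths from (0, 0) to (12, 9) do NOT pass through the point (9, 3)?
Number of paths = 275450

Total paths from (0, 0) to (12, 9): C(21, 12) = 293930. Paths through (9, 3): (paths (0, 0) → (9, 3)) × (paths (9, 3) → (12, 9)) = C(12, 9) · C(9, 3) = 220 · 84 = 18480. Avoidance count = 293930 − 18480 = 275450.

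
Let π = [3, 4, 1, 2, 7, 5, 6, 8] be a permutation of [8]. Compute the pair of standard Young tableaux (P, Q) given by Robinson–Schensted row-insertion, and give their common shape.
P = [1, 2, 5, 6, 8] / [3, 4, 7];  Q = [1, 2, 5, 7, 8] / [3, 4, 6];  common shape = (5, 3)

Row-insert the values π_1, π_2, … into P one at a time, bumping the leftmost entry strictly greater than the inserted value down to the next row. The recording tableau Q records, in position (i, j), the step at which that cell was added to P.
  Insert 3 (step 1): P = [3];  Q = [1]
  Insert 4 (step 2): P = [3, 4];  Q = [1, 2]
  Insert 1 (step 3): P = [1, 4] / [3];  Q = [1, 2] / [3]
  Insert 2 (step 4): P = [1, 2] / [3, 4];  Q = [1, 2] / [3, 4]
  Insert 7 (step 5): P = [1, 2, 7] / [3, 4];  Q = [1, 2, 5] / [3, 4]
  Insert 5 (step 6): P = [1, 2, 5] / [3, 4, 7];  Q = [1, 2, 5] / [3, 4, 6]
  Insert 6 (step 7): P = [1, 2, 5, 6] / [3, 4, 7];  Q = [1, 2, 5, 7] / [3, 4, 6]
  Insert 8 (step 8): P = [1, 2, 5, 6, 8] / [3, 4, 7];  Q = [1, 2, 5, 7, 8] / [3, 4, 6]
Final shape: (5, 3).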